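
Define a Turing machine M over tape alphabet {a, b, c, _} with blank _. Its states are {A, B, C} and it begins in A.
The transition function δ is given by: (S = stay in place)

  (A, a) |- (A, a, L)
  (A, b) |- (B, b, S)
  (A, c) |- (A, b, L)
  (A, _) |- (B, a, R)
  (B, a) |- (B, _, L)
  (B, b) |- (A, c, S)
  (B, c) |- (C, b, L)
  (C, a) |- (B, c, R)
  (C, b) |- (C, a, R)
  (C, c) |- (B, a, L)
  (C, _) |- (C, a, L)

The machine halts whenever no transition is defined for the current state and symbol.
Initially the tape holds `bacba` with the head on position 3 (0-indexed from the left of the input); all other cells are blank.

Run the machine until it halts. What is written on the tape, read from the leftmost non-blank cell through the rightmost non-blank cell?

babba

A | ___bac[b]a   read b → write b, move S, go to B
B | ___bac[b]a   read b → write c, move S, go to A
A | ___bac[c]a   read c → write b, move L, go to A
A | ___ba[c]ba   read c → write b, move L, go to A
A | ___b[a]bba   read a → write a, move L, go to A
A | ___[b]abba   read b → write b, move S, go to B
B | ___[b]abba   read b → write c, move S, go to A
A | ___[c]abba   read c → write b, move L, go to A
A | __[_]babba   read _ → write a, move R, go to B
B | __a[b]abba   read b → write c, move S, go to A
A | __a[c]abba   read c → write b, move L, go to A
A | __[a]babba   read a → write a, move L, go to A
A | _[_]ababba   read _ → write a, move R, go to B
B | _a[a]babba   read a → write _, move L, go to B
B | _[a]_babba   read a → write _, move L, go to B
B | [_]__babba
The non-blank tape span at halt is babba.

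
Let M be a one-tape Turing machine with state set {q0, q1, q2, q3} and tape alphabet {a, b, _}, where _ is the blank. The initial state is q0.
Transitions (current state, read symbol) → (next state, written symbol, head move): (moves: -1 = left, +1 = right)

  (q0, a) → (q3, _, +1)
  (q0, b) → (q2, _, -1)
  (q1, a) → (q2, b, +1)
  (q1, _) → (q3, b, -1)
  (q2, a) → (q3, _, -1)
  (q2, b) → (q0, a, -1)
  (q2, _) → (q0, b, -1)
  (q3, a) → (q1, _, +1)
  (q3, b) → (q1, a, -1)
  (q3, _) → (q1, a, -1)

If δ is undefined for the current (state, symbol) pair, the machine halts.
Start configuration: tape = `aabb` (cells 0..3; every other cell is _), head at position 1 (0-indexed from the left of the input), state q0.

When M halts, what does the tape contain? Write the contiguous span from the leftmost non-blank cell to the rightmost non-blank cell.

q0 | a[a]bb   read a → write _, move +1, go to q3
q3 | a_[b]b   read b → write a, move -1, go to q1
q1 | a[_]ab   read _ → write b, move -1, go to q3
q3 | [a]bab   read a → write _, move +1, go to q1
q1 | _[b]ab
The non-blank tape span at halt is bab.

bab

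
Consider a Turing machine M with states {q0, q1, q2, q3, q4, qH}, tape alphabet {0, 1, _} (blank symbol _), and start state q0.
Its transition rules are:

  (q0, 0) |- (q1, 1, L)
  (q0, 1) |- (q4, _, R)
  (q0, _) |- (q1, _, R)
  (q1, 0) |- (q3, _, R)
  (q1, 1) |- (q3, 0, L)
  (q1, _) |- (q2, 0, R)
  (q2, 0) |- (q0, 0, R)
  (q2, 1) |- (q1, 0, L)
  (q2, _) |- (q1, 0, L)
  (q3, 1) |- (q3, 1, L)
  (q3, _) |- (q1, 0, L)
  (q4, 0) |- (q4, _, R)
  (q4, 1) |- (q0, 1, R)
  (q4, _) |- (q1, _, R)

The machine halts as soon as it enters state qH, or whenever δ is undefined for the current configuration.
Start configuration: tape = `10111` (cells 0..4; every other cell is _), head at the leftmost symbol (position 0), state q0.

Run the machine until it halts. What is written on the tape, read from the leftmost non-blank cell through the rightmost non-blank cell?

1_1__0

q0 | [1]0111___   read 1 → write _, move R, go to q4
q4 | _[0]111___   read 0 → write _, move R, go to q4
q4 | __[1]11___   read 1 → write 1, move R, go to q0
q0 | __1[1]1___   read 1 → write _, move R, go to q4
q4 | __1_[1]___   read 1 → write 1, move R, go to q0
q0 | __1_1[_]__   read _ → write _, move R, go to q1
q1 | __1_1_[_]_   read _ → write 0, move R, go to q2
q2 | __1_1_0[_]   read _ → write 0, move L, go to q1
q1 | __1_1_[0]0   read 0 → write _, move R, go to q3
q3 | __1_1__[0]
The non-blank tape span at halt is 1_1__0.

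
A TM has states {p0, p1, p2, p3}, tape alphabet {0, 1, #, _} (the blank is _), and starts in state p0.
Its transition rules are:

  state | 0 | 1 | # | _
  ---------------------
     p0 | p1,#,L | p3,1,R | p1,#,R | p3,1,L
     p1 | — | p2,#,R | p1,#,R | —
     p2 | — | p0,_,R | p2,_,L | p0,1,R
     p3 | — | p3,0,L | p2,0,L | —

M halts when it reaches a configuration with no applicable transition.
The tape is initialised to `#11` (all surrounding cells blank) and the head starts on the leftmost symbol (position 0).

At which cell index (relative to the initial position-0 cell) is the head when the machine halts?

p0 | [#]11_   read # → write #, move R, go to p1
p1 | #[1]1_   read 1 → write #, move R, go to p2
p2 | ##[1]_   read 1 → write _, move R, go to p0
p0 | ##_[_]   read _ → write 1, move L, go to p3
p3 | ##[_]1
At halt the head is at cell 2.

2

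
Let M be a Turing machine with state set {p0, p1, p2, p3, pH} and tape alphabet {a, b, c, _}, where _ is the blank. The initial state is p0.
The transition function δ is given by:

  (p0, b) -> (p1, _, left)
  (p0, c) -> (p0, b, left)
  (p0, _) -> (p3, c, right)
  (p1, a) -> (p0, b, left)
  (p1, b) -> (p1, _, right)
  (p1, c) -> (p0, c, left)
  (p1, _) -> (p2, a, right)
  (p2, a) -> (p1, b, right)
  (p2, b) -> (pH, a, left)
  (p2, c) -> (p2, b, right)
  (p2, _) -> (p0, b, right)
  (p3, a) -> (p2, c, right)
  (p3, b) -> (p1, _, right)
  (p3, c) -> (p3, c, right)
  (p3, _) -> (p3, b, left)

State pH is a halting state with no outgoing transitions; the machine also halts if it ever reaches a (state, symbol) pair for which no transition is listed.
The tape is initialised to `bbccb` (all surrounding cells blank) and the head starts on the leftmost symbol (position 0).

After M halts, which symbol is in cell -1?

state=p0 head=0 tape=_[b]bccb   (p0,b)→(p1,_,left)
state=p1 head=-1 tape=[_]_bccb   (p1,_)→(p2,a,right)
state=p2 head=0 tape=a[_]bccb   (p2,_)→(p0,b,right)
state=p0 head=1 tape=ab[b]ccb   (p0,b)→(p1,_,left)
state=p1 head=0 tape=a[b]_ccb   (p1,b)→(p1,_,right)
state=p1 head=1 tape=a_[_]ccb   (p1,_)→(p2,a,right)
state=p2 head=2 tape=a_a[c]cb   (p2,c)→(p2,b,right)
state=p2 head=3 tape=a_ab[c]b   (p2,c)→(p2,b,right)
state=p2 head=4 tape=a_abb[b]   (p2,b)→(pH,a,left)
state=pH head=3 tape=a_ab[b]a
Cell -1 holds a when M halts.

a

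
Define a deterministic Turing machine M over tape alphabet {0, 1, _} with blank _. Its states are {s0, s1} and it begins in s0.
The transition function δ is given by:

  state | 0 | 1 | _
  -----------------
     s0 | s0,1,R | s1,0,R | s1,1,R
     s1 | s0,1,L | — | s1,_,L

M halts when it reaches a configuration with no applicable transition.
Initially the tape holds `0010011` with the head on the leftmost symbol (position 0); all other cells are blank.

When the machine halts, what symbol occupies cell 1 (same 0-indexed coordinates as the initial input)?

1

s0 | [0]010011   read 0 → write 1, move R, go to s0
s0 | 1[0]10011   read 0 → write 1, move R, go to s0
s0 | 11[1]0011   read 1 → write 0, move R, go to s1
s1 | 110[0]011   read 0 → write 1, move L, go to s0
s0 | 11[0]1011   read 0 → write 1, move R, go to s0
s0 | 111[1]011   read 1 → write 0, move R, go to s1
s1 | 1110[0]11   read 0 → write 1, move L, go to s0
s0 | 111[0]111   read 0 → write 1, move R, go to s0
s0 | 1111[1]11   read 1 → write 0, move R, go to s1
s1 | 11110[1]1
Cell 1 holds 1 when M halts.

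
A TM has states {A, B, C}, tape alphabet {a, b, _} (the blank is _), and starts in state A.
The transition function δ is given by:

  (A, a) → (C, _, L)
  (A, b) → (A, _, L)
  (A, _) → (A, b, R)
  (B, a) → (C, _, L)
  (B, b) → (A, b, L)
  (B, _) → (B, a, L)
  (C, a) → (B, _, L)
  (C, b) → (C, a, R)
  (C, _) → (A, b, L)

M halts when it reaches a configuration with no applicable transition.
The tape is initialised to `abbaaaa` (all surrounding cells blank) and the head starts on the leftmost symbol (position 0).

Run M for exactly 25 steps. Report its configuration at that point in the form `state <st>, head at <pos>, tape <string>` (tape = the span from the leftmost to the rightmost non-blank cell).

state=A head=0 tape=____[a]bbaaaa   (A,a)→(C,_,L)
state=C head=-1 tape=___[_]_bbaaaa   (C,_)→(A,b,L)
state=A head=-2 tape=__[_]b_bbaaaa   (A,_)→(A,b,R)
state=A head=-1 tape=__b[b]_bbaaaa   (A,b)→(A,_,L)
state=A head=-2 tape=__[b]__bbaaaa   (A,b)→(A,_,L)
state=A head=-3 tape=_[_]___bbaaaa   (A,_)→(A,b,R)
state=A head=-2 tape=_b[_]__bbaaaa   (A,_)→(A,b,R)
state=A head=-1 tape=_bb[_]_bbaaaa   (A,_)→(A,b,R)
state=A head=0 tape=_bbb[_]bbaaaa   (A,_)→(A,b,R)
state=A head=1 tape=_bbbb[b]baaaa   (A,b)→(A,_,L)
state=A head=0 tape=_bbb[b]_baaaa   (A,b)→(A,_,L)
state=A head=-1 tape=_bb[b]__baaaa   (A,b)→(A,_,L)
state=A head=-2 tape=_b[b]___baaaa   (A,b)→(A,_,L)
state=A head=-3 tape=_[b]____baaaa   (A,b)→(A,_,L)
state=A head=-4 tape=[_]_____baaaa   (A,_)→(A,b,R)
state=A head=-3 tape=b[_]____baaaa   (A,_)→(A,b,R)
state=A head=-2 tape=bb[_]___baaaa   (A,_)→(A,b,R)
state=A head=-1 tape=bbb[_]__baaaa   (A,_)→(A,b,R)
state=A head=0 tape=bbbb[_]_baaaa   (A,_)→(A,b,R)
state=A head=1 tape=bbbbb[_]baaaa   (A,_)→(A,b,R)
state=A head=2 tape=bbbbbb[b]aaaa   (A,b)→(A,_,L)
state=A head=1 tape=bbbbb[b]_aaaa   (A,b)→(A,_,L)
state=A head=0 tape=bbbb[b]__aaaa   (A,b)→(A,_,L)
state=A head=-1 tape=bbb[b]___aaaa   (A,b)→(A,_,L)
state=A head=-2 tape=bb[b]____aaaa   (A,b)→(A,_,L)
state=A head=-3 tape=b[b]_____aaaa
After 25 steps: state A, head at -3, tape bb_____aaaa.

state A, head at -3, tape bb_____aaaa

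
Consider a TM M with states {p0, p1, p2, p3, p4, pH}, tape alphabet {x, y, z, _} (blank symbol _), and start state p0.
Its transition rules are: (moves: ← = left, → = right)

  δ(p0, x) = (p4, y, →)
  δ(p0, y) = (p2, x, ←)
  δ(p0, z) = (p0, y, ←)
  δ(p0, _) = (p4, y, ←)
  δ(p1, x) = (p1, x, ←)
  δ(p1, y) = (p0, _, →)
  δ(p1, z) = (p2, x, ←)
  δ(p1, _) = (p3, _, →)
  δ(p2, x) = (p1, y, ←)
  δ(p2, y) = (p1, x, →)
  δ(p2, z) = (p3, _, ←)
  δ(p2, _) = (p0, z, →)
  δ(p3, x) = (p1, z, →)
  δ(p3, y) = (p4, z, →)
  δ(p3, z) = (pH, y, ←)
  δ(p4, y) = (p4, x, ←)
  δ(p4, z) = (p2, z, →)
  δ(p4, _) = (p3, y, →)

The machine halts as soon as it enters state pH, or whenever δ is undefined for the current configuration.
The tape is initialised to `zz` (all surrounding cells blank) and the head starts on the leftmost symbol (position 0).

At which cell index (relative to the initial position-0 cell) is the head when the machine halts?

-1

state=p0 head=0 tape=___[z]z   (p0,z)→(p0,y,←)
state=p0 head=-1 tape=__[_]yz   (p0,_)→(p4,y,←)
state=p4 head=-2 tape=_[_]yyz   (p4,_)→(p3,y,→)
state=p3 head=-1 tape=_y[y]yz   (p3,y)→(p4,z,→)
state=p4 head=0 tape=_yz[y]z   (p4,y)→(p4,x,←)
state=p4 head=-1 tape=_y[z]xz   (p4,z)→(p2,z,→)
state=p2 head=0 tape=_yz[x]z   (p2,x)→(p1,y,←)
state=p1 head=-1 tape=_y[z]yz   (p1,z)→(p2,x,←)
state=p2 head=-2 tape=_[y]xyz   (p2,y)→(p1,x,→)
state=p1 head=-1 tape=_x[x]yz   (p1,x)→(p1,x,←)
state=p1 head=-2 tape=_[x]xyz   (p1,x)→(p1,x,←)
state=p1 head=-3 tape=[_]xxyz   (p1,_)→(p3,_,→)
state=p3 head=-2 tape=_[x]xyz   (p3,x)→(p1,z,→)
state=p1 head=-1 tape=_z[x]yz   (p1,x)→(p1,x,←)
state=p1 head=-2 tape=_[z]xyz   (p1,z)→(p2,x,←)
state=p2 head=-3 tape=[_]xxyz   (p2,_)→(p0,z,→)
state=p0 head=-2 tape=z[x]xyz   (p0,x)→(p4,y,→)
state=p4 head=-1 tape=zy[x]yz
At halt the head is at cell -1.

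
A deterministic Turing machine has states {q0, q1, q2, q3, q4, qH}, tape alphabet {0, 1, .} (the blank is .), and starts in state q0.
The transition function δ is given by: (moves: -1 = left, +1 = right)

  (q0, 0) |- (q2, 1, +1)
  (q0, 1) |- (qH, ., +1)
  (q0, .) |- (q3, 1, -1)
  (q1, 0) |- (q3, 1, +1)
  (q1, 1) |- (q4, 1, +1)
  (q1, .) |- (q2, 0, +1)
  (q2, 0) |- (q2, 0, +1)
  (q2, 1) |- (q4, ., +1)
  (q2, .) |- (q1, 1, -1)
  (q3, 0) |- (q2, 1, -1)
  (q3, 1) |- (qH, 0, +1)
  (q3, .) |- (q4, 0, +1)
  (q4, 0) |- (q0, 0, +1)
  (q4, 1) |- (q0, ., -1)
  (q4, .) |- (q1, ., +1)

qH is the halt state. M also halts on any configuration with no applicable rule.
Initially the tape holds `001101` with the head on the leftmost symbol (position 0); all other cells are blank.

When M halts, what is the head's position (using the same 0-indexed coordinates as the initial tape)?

q0 | .[0]01101   read 0 → write 1, move +1, go to q2
q2 | .1[0]1101   read 0 → write 0, move +1, go to q2
q2 | .10[1]101   read 1 → write ., move +1, go to q4
q4 | .10.[1]01   read 1 → write ., move -1, go to q0
q0 | .10[.].01   read . → write 1, move -1, go to q3
q3 | .1[0]1.01   read 0 → write 1, move -1, go to q2
q2 | .[1]11.01   read 1 → write ., move +1, go to q4
q4 | ..[1]1.01   read 1 → write ., move -1, go to q0
q0 | .[.].1.01   read . → write 1, move -1, go to q3
q3 | [.]1.1.01   read . → write 0, move +1, go to q4
q4 | 0[1].1.01   read 1 → write ., move -1, go to q0
q0 | [0]..1.01   read 0 → write 1, move +1, go to q2
q2 | 1[.].1.01   read . → write 1, move -1, go to q1
q1 | [1]1.1.01   read 1 → write 1, move +1, go to q4
q4 | 1[1].1.01   read 1 → write ., move -1, go to q0
q0 | [1]..1.01   read 1 → write ., move +1, go to qH
qH | .[.].1.01
At halt the head is at cell 0.

0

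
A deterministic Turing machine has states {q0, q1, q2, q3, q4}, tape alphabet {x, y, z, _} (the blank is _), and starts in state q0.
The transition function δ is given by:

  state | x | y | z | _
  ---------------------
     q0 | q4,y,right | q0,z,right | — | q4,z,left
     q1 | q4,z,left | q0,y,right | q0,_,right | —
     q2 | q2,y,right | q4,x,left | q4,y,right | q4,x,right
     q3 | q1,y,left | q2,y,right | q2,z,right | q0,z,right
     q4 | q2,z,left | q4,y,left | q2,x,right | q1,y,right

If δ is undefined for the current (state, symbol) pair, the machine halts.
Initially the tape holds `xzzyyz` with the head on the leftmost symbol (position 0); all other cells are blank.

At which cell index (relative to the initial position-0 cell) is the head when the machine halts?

state=q0 head=0 tape=__[x]zzyyz   (q0,x)→(q4,y,right)
state=q4 head=1 tape=__y[z]zyyz   (q4,z)→(q2,x,right)
state=q2 head=2 tape=__yx[z]yyz   (q2,z)→(q4,y,right)
state=q4 head=3 tape=__yxy[y]yz   (q4,y)→(q4,y,left)
state=q4 head=2 tape=__yx[y]yyz   (q4,y)→(q4,y,left)
state=q4 head=1 tape=__y[x]yyyz   (q4,x)→(q2,z,left)
state=q2 head=0 tape=__[y]zyyyz   (q2,y)→(q4,x,left)
state=q4 head=-1 tape=_[_]xzyyyz   (q4,_)→(q1,y,right)
state=q1 head=0 tape=_y[x]zyyyz   (q1,x)→(q4,z,left)
state=q4 head=-1 tape=_[y]zzyyyz   (q4,y)→(q4,y,left)
state=q4 head=-2 tape=[_]yzzyyyz   (q4,_)→(q1,y,right)
state=q1 head=-1 tape=y[y]zzyyyz   (q1,y)→(q0,y,right)
state=q0 head=0 tape=yy[z]zyyyz
At halt the head is at cell 0.

0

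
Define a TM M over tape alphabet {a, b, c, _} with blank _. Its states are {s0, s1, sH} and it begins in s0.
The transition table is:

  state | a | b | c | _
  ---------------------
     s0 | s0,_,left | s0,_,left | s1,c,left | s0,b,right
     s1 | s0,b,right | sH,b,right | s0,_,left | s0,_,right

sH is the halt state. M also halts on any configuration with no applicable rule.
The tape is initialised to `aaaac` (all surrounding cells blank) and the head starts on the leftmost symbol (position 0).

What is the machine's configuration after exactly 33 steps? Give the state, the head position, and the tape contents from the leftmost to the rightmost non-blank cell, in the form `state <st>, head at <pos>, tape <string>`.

state s0, head at 1, tape bbbbb___c

s0 | ____[a]aaac   read a → write _, move left, go to s0
s0 | ___[_]_aaac   read _ → write b, move right, go to s0
s0 | ___b[_]aaac   read _ → write b, move right, go to s0
s0 | ___bb[a]aac   read a → write _, move left, go to s0
s0 | ___b[b]_aac   read b → write _, move left, go to s0
s0 | ___[b]__aac   read b → write _, move left, go to s0
s0 | __[_]___aac   read _ → write b, move right, go to s0
s0 | __b[_]__aac   read _ → write b, move right, go to s0
s0 | __bb[_]_aac   read _ → write b, move right, go to s0
s0 | __bbb[_]aac   read _ → write b, move right, go to s0
s0 | __bbbb[a]ac   read a → write _, move left, go to s0
s0 | __bbb[b]_ac   read b → write _, move left, go to s0
s0 | __bb[b]__ac   read b → write _, move left, go to s0
s0 | __b[b]___ac   read b → write _, move left, go to s0
s0 | __[b]____ac   read b → write _, move left, go to s0
s0 | _[_]_____ac   read _ → write b, move right, go to s0
s0 | _b[_]____ac   read _ → write b, move right, go to s0
s0 | _bb[_]___ac   read _ → write b, move right, go to s0
s0 | _bbb[_]__ac   read _ → write b, move right, go to s0
s0 | _bbbb[_]_ac   read _ → write b, move right, go to s0
s0 | _bbbbb[_]ac   read _ → write b, move right, go to s0
s0 | _bbbbbb[a]c   read a → write _, move left, go to s0
s0 | _bbbbb[b]_c   read b → write _, move left, go to s0
s0 | _bbbb[b]__c   read b → write _, move left, go to s0
s0 | _bbb[b]___c   read b → write _, move left, go to s0
s0 | _bb[b]____c   read b → write _, move left, go to s0
s0 | _b[b]_____c   read b → write _, move left, go to s0
s0 | _[b]______c   read b → write _, move left, go to s0
s0 | [_]_______c   read _ → write b, move right, go to s0
s0 | b[_]______c   read _ → write b, move right, go to s0
s0 | bb[_]_____c   read _ → write b, move right, go to s0
s0 | bbb[_]____c   read _ → write b, move right, go to s0
s0 | bbbb[_]___c   read _ → write b, move right, go to s0
s0 | bbbbb[_]__c
After 33 steps: state s0, head at 1, tape bbbbb___c.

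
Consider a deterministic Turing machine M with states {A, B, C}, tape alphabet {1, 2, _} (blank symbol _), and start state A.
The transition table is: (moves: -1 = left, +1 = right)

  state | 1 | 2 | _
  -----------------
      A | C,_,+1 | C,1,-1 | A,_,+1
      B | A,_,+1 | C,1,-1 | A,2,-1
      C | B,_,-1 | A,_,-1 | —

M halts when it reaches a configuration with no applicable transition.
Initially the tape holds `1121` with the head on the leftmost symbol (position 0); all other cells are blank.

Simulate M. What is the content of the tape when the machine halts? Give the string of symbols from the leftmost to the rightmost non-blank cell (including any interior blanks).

A | _[1]121   read 1 → write _, move +1, go to C
C | __[1]21   read 1 → write _, move -1, go to B
B | _[_]_21   read _ → write 2, move -1, go to A
A | [_]2_21   read _ → write _, move +1, go to A
A | _[2]_21   read 2 → write 1, move -1, go to C
C | [_]1_21
The non-blank tape span at halt is 1_21.

1_21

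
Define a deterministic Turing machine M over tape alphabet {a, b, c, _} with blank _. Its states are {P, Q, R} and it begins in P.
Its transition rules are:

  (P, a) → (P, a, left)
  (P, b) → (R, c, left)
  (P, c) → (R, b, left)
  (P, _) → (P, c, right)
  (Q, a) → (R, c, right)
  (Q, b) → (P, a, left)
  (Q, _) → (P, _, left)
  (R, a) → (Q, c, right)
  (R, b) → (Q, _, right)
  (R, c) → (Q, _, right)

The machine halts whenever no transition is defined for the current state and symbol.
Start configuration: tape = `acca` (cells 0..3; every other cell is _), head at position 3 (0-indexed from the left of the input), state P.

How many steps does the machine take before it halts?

P | _acc[a]   read a → write a, move left, go to P
P | _ac[c]a   read c → write b, move left, go to R
R | _a[c]ba   read c → write _, move right, go to Q
Q | _a_[b]a   read b → write a, move left, go to P
P | _a[_]aa   read _ → write c, move right, go to P
P | _ac[a]a   read a → write a, move left, go to P
P | _a[c]aa   read c → write b, move left, go to R
R | _[a]baa   read a → write c, move right, go to Q
Q | _c[b]aa   read b → write a, move left, go to P
P | _[c]aaa   read c → write b, move left, go to R
R | [_]baaa
M halts after 10 transitions.

10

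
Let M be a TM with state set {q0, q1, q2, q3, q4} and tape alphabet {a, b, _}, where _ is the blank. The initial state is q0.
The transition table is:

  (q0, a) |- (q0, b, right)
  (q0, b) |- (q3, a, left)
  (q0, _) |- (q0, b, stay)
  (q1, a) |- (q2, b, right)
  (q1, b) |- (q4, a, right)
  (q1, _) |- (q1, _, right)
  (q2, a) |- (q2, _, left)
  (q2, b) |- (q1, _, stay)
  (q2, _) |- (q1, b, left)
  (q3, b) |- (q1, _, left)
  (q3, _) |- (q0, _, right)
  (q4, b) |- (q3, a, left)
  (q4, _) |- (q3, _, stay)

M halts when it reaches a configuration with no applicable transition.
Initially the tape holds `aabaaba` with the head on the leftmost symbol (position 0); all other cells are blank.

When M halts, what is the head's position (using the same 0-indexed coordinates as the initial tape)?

q0 | [a]abaaba___   read a → write b, move right, go to q0
q0 | b[a]baaba___   read a → write b, move right, go to q0
q0 | bb[b]aaba___   read b → write a, move left, go to q3
q3 | b[b]aaaba___   read b → write _, move left, go to q1
q1 | [b]_aaaba___   read b → write a, move right, go to q4
q4 | a[_]aaaba___   read _ → write _, move stay, go to q3
q3 | a[_]aaaba___   read _ → write _, move right, go to q0
q0 | a_[a]aaba___   read a → write b, move right, go to q0
q0 | a_b[a]aba___   read a → write b, move right, go to q0
q0 | a_bb[a]ba___   read a → write b, move right, go to q0
q0 | a_bbb[b]a___   read b → write a, move left, go to q3
q3 | a_bb[b]aa___   read b → write _, move left, go to q1
q1 | a_b[b]_aa___   read b → write a, move right, go to q4
q4 | a_ba[_]aa___   read _ → write _, move stay, go to q3
q3 | a_ba[_]aa___   read _ → write _, move right, go to q0
q0 | a_ba_[a]a___   read a → write b, move right, go to q0
q0 | a_ba_b[a]___   read a → write b, move right, go to q0
q0 | a_ba_bb[_]__   read _ → write b, move stay, go to q0
q0 | a_ba_bb[b]__   read b → write a, move left, go to q3
q3 | a_ba_b[b]a__   read b → write _, move left, go to q1
q1 | a_ba_[b]_a__   read b → write a, move right, go to q4
q4 | a_ba_a[_]a__   read _ → write _, move stay, go to q3
q3 | a_ba_a[_]a__   read _ → write _, move right, go to q0
q0 | a_ba_a_[a]__   read a → write b, move right, go to q0
q0 | a_ba_a_b[_]_   read _ → write b, move stay, go to q0
q0 | a_ba_a_b[b]_   read b → write a, move left, go to q3
q3 | a_ba_a_[b]a_   read b → write _, move left, go to q1
q1 | a_ba_a[_]_a_   read _ → write _, move right, go to q1
q1 | a_ba_a_[_]a_   read _ → write _, move right, go to q1
q1 | a_ba_a__[a]_   read a → write b, move right, go to q2
q2 | a_ba_a__b[_]   read _ → write b, move left, go to q1
q1 | a_ba_a__[b]b   read b → write a, move right, go to q4
q4 | a_ba_a__a[b]   read b → write a, move left, go to q3
q3 | a_ba_a__[a]a
At halt the head is at cell 8.

8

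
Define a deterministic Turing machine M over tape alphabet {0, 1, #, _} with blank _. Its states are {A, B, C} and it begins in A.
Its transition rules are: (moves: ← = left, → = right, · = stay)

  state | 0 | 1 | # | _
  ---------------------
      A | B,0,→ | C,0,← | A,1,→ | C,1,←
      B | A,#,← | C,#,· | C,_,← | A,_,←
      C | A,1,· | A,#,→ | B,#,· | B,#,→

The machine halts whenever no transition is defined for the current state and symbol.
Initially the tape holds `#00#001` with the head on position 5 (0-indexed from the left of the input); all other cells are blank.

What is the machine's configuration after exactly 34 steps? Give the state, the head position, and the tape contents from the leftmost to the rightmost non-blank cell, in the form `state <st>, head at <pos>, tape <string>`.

A | ___#00#0[0]1   read 0 → write 0, move →, go to B
B | ___#00#00[1]   read 1 → write #, move ·, go to C
C | ___#00#00[#]   read # → write #, move ·, go to B
B | ___#00#00[#]   read # → write _, move ←, go to C
C | ___#00#0[0]_   read 0 → write 1, move ·, go to A
A | ___#00#0[1]_   read 1 → write 0, move ←, go to C
C | ___#00#[0]0_   read 0 → write 1, move ·, go to A
A | ___#00#[1]0_   read 1 → write 0, move ←, go to C
C | ___#00[#]00_   read # → write #, move ·, go to B
B | ___#00[#]00_   read # → write _, move ←, go to C
C | ___#0[0]_00_   read 0 → write 1, move ·, go to A
A | ___#0[1]_00_   read 1 → write 0, move ←, go to C
C | ___#[0]0_00_   read 0 → write 1, move ·, go to A
A | ___#[1]0_00_   read 1 → write 0, move ←, go to C
C | ___[#]00_00_   read # → write #, move ·, go to B
B | ___[#]00_00_   read # → write _, move ←, go to C
C | __[_]_00_00_   read _ → write #, move →, go to B
B | __#[_]00_00_   read _ → write _, move ←, go to A
A | __[#]_00_00_   read # → write 1, move →, go to A
A | __1[_]00_00_   read _ → write 1, move ←, go to C
C | __[1]100_00_   read 1 → write #, move →, go to A
A | __#[1]00_00_   read 1 → write 0, move ←, go to C
C | __[#]000_00_   read # → write #, move ·, go to B
B | __[#]000_00_   read # → write _, move ←, go to C
C | _[_]_000_00_   read _ → write #, move →, go to B
B | _#[_]000_00_   read _ → write _, move ←, go to A
A | _[#]_000_00_   read # → write 1, move →, go to A
A | _1[_]000_00_   read _ → write 1, move ←, go to C
C | _[1]1000_00_   read 1 → write #, move →, go to A
A | _#[1]000_00_   read 1 → write 0, move ←, go to C
C | _[#]0000_00_   read # → write #, move ·, go to B
B | _[#]0000_00_   read # → write _, move ←, go to C
C | [_]_0000_00_   read _ → write #, move →, go to B
B | #[_]0000_00_   read _ → write _, move ←, go to A
A | [#]_0000_00_
After 34 steps: state A, head at -3, tape #_0000_00.

state A, head at -3, tape #_0000_00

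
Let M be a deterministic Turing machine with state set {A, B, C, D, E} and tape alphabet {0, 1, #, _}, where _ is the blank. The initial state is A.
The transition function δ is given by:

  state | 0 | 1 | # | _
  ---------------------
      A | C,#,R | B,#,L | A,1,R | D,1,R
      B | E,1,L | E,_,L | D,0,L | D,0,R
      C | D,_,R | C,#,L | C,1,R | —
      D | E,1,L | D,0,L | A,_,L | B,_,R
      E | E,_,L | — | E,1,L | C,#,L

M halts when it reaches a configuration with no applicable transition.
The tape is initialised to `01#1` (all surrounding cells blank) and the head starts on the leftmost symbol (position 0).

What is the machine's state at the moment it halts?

state=A head=0 tape=_[0]1#1   (A,0)→(C,#,R)
state=C head=1 tape=_#[1]#1   (C,1)→(C,#,L)
state=C head=0 tape=_[#]##1   (C,#)→(C,1,R)
state=C head=1 tape=_1[#]#1   (C,#)→(C,1,R)
state=C head=2 tape=_11[#]1   (C,#)→(C,1,R)
state=C head=3 tape=_111[1]   (C,1)→(C,#,L)
state=C head=2 tape=_11[1]#   (C,1)→(C,#,L)
state=C head=1 tape=_1[1]##   (C,1)→(C,#,L)
state=C head=0 tape=_[1]###   (C,1)→(C,#,L)
state=C head=-1 tape=[_]####
No transition is defined for (C, _); M halts in state C.

C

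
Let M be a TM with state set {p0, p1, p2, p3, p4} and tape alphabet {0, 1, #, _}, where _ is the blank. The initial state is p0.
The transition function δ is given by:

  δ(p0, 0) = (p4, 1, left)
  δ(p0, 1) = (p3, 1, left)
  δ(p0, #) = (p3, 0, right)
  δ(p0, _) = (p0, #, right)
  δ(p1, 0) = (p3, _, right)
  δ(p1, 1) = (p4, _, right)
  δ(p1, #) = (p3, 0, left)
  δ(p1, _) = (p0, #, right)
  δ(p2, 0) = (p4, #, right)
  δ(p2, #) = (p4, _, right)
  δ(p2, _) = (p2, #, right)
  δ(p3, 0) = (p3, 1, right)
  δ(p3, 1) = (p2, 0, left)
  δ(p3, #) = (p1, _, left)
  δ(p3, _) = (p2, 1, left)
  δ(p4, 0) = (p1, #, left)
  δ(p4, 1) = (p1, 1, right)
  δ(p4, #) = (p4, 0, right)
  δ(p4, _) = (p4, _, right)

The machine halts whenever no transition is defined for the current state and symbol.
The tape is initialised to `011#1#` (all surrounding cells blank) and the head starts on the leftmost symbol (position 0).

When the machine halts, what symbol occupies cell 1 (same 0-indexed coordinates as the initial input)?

#

p0 | _[0]11#1#   read 0 → write 1, move left, go to p4
p4 | [_]111#1#   read _ → write _, move right, go to p4
p4 | _[1]11#1#   read 1 → write 1, move right, go to p1
p1 | _1[1]1#1#   read 1 → write _, move right, go to p4
p4 | _1_[1]#1#   read 1 → write 1, move right, go to p1
p1 | _1_1[#]1#   read # → write 0, move left, go to p3
p3 | _1_[1]01#   read 1 → write 0, move left, go to p2
p2 | _1[_]001#   read _ → write #, move right, go to p2
p2 | _1#[0]01#   read 0 → write #, move right, go to p4
p4 | _1##[0]1#   read 0 → write #, move left, go to p1
p1 | _1#[#]#1#   read # → write 0, move left, go to p3
p3 | _1[#]0#1#   read # → write _, move left, go to p1
p1 | _[1]_0#1#   read 1 → write _, move right, go to p4
p4 | __[_]0#1#   read _ → write _, move right, go to p4
p4 | ___[0]#1#   read 0 → write #, move left, go to p1
p1 | __[_]##1#   read _ → write #, move right, go to p0
p0 | __#[#]#1#   read # → write 0, move right, go to p3
p3 | __#0[#]1#   read # → write _, move left, go to p1
p1 | __#[0]_1#   read 0 → write _, move right, go to p3
p3 | __#_[_]1#   read _ → write 1, move left, go to p2
p2 | __#[_]11#   read _ → write #, move right, go to p2
p2 | __##[1]1#
Cell 1 holds # when M halts.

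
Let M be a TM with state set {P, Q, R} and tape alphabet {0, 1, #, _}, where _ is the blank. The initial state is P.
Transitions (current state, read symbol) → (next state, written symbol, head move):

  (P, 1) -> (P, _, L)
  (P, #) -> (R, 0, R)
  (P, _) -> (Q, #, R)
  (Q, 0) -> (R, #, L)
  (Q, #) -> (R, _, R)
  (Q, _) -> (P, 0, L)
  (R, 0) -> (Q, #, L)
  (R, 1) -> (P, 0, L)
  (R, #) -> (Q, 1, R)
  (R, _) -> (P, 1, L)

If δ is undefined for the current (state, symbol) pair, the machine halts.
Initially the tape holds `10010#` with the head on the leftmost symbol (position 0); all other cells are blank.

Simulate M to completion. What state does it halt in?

state=P head=0 tape=___[1]0010#   (P,1)→(P,_,L)
state=P head=-1 tape=__[_]_0010#   (P,_)→(Q,#,R)
state=Q head=0 tape=__#[_]0010#   (Q,_)→(P,0,L)
state=P head=-1 tape=__[#]00010#   (P,#)→(R,0,R)
state=R head=0 tape=__0[0]0010#   (R,0)→(Q,#,L)
state=Q head=-1 tape=__[0]#0010#   (Q,0)→(R,#,L)
state=R head=-2 tape=_[_]##0010#   (R,_)→(P,1,L)
state=P head=-3 tape=[_]1##0010#   (P,_)→(Q,#,R)
state=Q head=-2 tape=#[1]##0010#
No transition is defined for (Q, 1); M halts in state Q.

Q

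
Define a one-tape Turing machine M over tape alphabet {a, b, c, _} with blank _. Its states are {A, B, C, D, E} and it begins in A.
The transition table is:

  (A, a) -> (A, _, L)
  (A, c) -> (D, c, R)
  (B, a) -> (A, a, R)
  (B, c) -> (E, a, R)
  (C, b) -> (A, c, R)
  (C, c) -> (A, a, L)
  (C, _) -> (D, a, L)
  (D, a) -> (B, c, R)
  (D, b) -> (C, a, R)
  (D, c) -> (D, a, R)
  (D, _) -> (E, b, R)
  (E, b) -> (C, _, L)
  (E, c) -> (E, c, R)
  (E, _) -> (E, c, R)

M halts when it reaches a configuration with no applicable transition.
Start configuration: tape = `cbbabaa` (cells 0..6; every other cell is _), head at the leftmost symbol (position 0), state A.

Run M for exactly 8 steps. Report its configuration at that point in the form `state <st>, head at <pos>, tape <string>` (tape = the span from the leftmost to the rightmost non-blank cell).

A | [c]bbabaa   read c → write c, move R, go to D
D | c[b]babaa   read b → write a, move R, go to C
C | ca[b]abaa   read b → write c, move R, go to A
A | cac[a]baa   read a → write _, move L, go to A
A | ca[c]_baa   read c → write c, move R, go to D
D | cac[_]baa   read _ → write b, move R, go to E
E | cacb[b]aa   read b → write _, move L, go to C
C | cac[b]_aa   read b → write c, move R, go to A
A | cacc[_]aa
After 8 steps: state A, head at 4, tape cacc_aa.

state A, head at 4, tape cacc_aa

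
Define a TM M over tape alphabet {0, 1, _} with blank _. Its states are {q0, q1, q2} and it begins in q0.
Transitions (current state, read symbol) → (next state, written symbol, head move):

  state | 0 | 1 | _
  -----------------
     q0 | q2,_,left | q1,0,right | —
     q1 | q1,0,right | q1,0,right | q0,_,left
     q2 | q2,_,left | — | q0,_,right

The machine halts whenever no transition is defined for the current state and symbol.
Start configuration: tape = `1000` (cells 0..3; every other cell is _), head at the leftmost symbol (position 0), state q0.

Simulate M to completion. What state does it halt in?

q0

q0 | _[1]000_   read 1 → write 0, move right, go to q1
q1 | _0[0]00_   read 0 → write 0, move right, go to q1
q1 | _00[0]0_   read 0 → write 0, move right, go to q1
q1 | _000[0]_   read 0 → write 0, move right, go to q1
q1 | _0000[_]   read _ → write _, move left, go to q0
q0 | _000[0]_   read 0 → write _, move left, go to q2
q2 | _00[0]__   read 0 → write _, move left, go to q2
q2 | _0[0]___   read 0 → write _, move left, go to q2
q2 | _[0]____   read 0 → write _, move left, go to q2
q2 | [_]_____   read _ → write _, move right, go to q0
q0 | _[_]____
No transition is defined for (q0, _); M halts in state q0.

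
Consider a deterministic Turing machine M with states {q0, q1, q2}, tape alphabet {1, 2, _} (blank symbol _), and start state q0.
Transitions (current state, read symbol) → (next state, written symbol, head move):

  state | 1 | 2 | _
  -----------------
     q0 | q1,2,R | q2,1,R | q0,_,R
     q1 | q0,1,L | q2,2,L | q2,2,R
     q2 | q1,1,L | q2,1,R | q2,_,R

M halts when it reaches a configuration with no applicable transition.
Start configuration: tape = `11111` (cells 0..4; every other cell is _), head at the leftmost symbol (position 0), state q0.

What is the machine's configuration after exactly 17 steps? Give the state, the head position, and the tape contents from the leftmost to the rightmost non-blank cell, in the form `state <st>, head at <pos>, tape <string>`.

q0 | _[1]1111   read 1 → write 2, move R, go to q1
q1 | _2[1]111   read 1 → write 1, move L, go to q0
q0 | _[2]1111   read 2 → write 1, move R, go to q2
q2 | _1[1]111   read 1 → write 1, move L, go to q1
q1 | _[1]1111   read 1 → write 1, move L, go to q0
q0 | [_]11111   read _ → write _, move R, go to q0
q0 | _[1]1111   read 1 → write 2, move R, go to q1
q1 | _2[1]111   read 1 → write 1, move L, go to q0
q0 | _[2]1111   read 2 → write 1, move R, go to q2
q2 | _1[1]111   read 1 → write 1, move L, go to q1
q1 | _[1]1111   read 1 → write 1, move L, go to q0
q0 | [_]11111   read _ → write _, move R, go to q0
q0 | _[1]1111   read 1 → write 2, move R, go to q1
q1 | _2[1]111   read 1 → write 1, move L, go to q0
q0 | _[2]1111   read 2 → write 1, move R, go to q2
q2 | _1[1]111   read 1 → write 1, move L, go to q1
q1 | _[1]1111   read 1 → write 1, move L, go to q0
q0 | [_]11111
After 17 steps: state q0, head at -1, tape 11111.

state q0, head at -1, tape 11111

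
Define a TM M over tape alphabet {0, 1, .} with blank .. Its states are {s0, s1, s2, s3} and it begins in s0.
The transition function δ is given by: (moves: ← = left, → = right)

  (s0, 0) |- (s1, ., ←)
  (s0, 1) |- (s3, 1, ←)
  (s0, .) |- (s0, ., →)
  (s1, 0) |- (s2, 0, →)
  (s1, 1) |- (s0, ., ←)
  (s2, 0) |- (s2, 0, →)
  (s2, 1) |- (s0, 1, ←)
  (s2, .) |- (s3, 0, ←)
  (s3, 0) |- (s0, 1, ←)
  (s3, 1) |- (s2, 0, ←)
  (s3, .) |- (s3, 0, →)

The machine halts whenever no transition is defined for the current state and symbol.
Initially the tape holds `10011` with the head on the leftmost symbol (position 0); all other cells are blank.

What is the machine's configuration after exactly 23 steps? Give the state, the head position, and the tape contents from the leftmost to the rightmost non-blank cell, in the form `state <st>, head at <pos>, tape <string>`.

state s2, head at 1, tape 0001011

state=s0 head=0 tape=..[1]0011   (s0,1)→(s3,1,←)
state=s3 head=-1 tape=.[.]10011   (s3,.)→(s3,0,→)
state=s3 head=0 tape=.0[1]0011   (s3,1)→(s2,0,←)
state=s2 head=-1 tape=.[0]00011   (s2,0)→(s2,0,→)
state=s2 head=0 tape=.0[0]0011   (s2,0)→(s2,0,→)
state=s2 head=1 tape=.00[0]011   (s2,0)→(s2,0,→)
state=s2 head=2 tape=.000[0]11   (s2,0)→(s2,0,→)
state=s2 head=3 tape=.0000[1]1   (s2,1)→(s0,1,←)
state=s0 head=2 tape=.000[0]11   (s0,0)→(s1,.,←)
state=s1 head=1 tape=.00[0].11   (s1,0)→(s2,0,→)
state=s2 head=2 tape=.000[.]11   (s2,.)→(s3,0,←)
state=s3 head=1 tape=.00[0]011   (s3,0)→(s0,1,←)
state=s0 head=0 tape=.0[0]1011   (s0,0)→(s1,.,←)
state=s1 head=-1 tape=.[0].1011   (s1,0)→(s2,0,→)
state=s2 head=0 tape=.0[.]1011   (s2,.)→(s3,0,←)
state=s3 head=-1 tape=.[0]01011   (s3,0)→(s0,1,←)
state=s0 head=-2 tape=[.]101011   (s0,.)→(s0,.,→)
state=s0 head=-1 tape=.[1]01011   (s0,1)→(s3,1,←)
state=s3 head=-2 tape=[.]101011   (s3,.)→(s3,0,→)
state=s3 head=-1 tape=0[1]01011   (s3,1)→(s2,0,←)
state=s2 head=-2 tape=[0]001011   (s2,0)→(s2,0,→)
state=s2 head=-1 tape=0[0]01011   (s2,0)→(s2,0,→)
state=s2 head=0 tape=00[0]1011   (s2,0)→(s2,0,→)
state=s2 head=1 tape=000[1]011
After 23 steps: state s2, head at 1, tape 0001011.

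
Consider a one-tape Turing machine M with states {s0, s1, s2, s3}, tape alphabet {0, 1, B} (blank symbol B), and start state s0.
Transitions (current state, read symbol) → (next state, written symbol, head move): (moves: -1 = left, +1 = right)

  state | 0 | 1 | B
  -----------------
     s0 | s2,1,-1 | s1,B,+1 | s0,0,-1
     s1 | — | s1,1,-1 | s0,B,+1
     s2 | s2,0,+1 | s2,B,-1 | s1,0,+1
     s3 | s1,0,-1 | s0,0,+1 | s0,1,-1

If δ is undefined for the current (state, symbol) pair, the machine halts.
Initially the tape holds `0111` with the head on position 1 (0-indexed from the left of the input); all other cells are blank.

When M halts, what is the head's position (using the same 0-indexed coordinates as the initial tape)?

s0 | B0[1]11BB   read 1 → write B, move +1, go to s1
s1 | B0B[1]1BB   read 1 → write 1, move -1, go to s1
s1 | B0[B]11BB   read B → write B, move +1, go to s0
s0 | B0B[1]1BB   read 1 → write B, move +1, go to s1
s1 | B0BB[1]BB   read 1 → write 1, move -1, go to s1
s1 | B0B[B]1BB   read B → write B, move +1, go to s0
s0 | B0BB[1]BB   read 1 → write B, move +1, go to s1
s1 | B0BBB[B]B   read B → write B, move +1, go to s0
s0 | B0BBBB[B]   read B → write 0, move -1, go to s0
s0 | B0BBB[B]0   read B → write 0, move -1, go to s0
s0 | B0BB[B]00   read B → write 0, move -1, go to s0
s0 | B0B[B]000   read B → write 0, move -1, go to s0
s0 | B0[B]0000   read B → write 0, move -1, go to s0
s0 | B[0]00000   read 0 → write 1, move -1, go to s2
s2 | [B]100000   read B → write 0, move +1, go to s1
s1 | 0[1]00000   read 1 → write 1, move -1, go to s1
s1 | [0]100000
At halt the head is at cell -1.

-1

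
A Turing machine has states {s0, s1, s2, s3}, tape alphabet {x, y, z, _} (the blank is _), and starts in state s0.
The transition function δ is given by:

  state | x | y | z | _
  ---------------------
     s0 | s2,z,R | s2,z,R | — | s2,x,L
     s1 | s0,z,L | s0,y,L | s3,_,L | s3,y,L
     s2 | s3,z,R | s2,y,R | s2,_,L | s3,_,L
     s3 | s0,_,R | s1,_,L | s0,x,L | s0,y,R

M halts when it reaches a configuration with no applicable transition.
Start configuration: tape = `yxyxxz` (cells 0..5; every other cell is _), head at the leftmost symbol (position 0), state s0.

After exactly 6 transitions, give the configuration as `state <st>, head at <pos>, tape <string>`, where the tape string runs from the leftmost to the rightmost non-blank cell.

state s2, head at -2, tape xx__xxz

state=s0 head=0 tape=__[y]xyxxz   (s0,y)→(s2,z,R)
state=s2 head=1 tape=__z[x]yxxz   (s2,x)→(s3,z,R)
state=s3 head=2 tape=__zz[y]xxz   (s3,y)→(s1,_,L)
state=s1 head=1 tape=__z[z]_xxz   (s1,z)→(s3,_,L)
state=s3 head=0 tape=__[z]__xxz   (s3,z)→(s0,x,L)
state=s0 head=-1 tape=_[_]x__xxz   (s0,_)→(s2,x,L)
state=s2 head=-2 tape=[_]xx__xxz
After 6 steps: state s2, head at -2, tape xx__xxz.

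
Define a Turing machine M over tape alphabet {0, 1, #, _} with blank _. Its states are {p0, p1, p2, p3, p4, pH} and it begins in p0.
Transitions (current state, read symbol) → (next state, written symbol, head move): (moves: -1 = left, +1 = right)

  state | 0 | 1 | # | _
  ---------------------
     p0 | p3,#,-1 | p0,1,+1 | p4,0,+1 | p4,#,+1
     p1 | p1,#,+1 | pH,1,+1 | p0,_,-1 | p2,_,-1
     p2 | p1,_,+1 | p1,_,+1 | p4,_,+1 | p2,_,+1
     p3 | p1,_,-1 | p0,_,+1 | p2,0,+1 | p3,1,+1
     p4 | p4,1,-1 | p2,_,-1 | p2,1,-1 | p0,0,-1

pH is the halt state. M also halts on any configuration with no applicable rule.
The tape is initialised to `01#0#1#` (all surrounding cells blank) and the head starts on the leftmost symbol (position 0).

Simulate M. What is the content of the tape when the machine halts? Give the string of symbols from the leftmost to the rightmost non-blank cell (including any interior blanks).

p0 | __[0]1#0#1#   read 0 → write #, move -1, go to p3
p3 | _[_]#1#0#1#   read _ → write 1, move +1, go to p3
p3 | _1[#]1#0#1#   read # → write 0, move +1, go to p2
p2 | _10[1]#0#1#   read 1 → write _, move +1, go to p1
p1 | _10_[#]0#1#   read # → write _, move -1, go to p0
p0 | _10[_]_0#1#   read _ → write #, move +1, go to p4
p4 | _10#[_]0#1#   read _ → write 0, move -1, go to p0
p0 | _10[#]00#1#   read # → write 0, move +1, go to p4
p4 | _100[0]0#1#   read 0 → write 1, move -1, go to p4
p4 | _10[0]10#1#   read 0 → write 1, move -1, go to p4
p4 | _1[0]110#1#   read 0 → write 1, move -1, go to p4
p4 | _[1]1110#1#   read 1 → write _, move -1, go to p2
p2 | [_]_1110#1#   read _ → write _, move +1, go to p2
p2 | _[_]1110#1#   read _ → write _, move +1, go to p2
p2 | __[1]110#1#   read 1 → write _, move +1, go to p1
p1 | ___[1]10#1#   read 1 → write 1, move +1, go to pH
pH | ___1[1]0#1#
The non-blank tape span at halt is 110#1#.

110#1#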